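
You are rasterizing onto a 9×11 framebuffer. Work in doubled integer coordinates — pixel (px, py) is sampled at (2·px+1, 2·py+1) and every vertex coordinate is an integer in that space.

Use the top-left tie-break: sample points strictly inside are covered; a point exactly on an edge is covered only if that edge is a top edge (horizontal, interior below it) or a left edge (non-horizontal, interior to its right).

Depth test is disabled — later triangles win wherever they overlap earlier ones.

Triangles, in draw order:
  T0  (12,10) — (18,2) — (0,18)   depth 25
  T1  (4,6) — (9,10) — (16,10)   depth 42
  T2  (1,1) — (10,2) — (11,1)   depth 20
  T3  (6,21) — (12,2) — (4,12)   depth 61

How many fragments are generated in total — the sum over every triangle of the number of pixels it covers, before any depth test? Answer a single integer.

T0:
  2·area = 48  (B↔C swapped to make it positive)
  edge (12, 10)→(0, 18): d=(-12,8) right/bottom  bias=-1
  edge (0, 18)→(18, 2): d=(18,-16) top-left  bias=+0
  edge (18, 2)→(12, 10): d=(-6,8) right/bottom  bias=-1
    (8,1)@(17, 3): e=[44,2,2] → #
    (7,2)@(15, 5): e=[36,6,6] → #
    (8,2)@(17, 5): e=[20,38,-10] → ·
    (6,3)@(13, 7): e=[28,10,10] → #
    (7,3)@(15, 7): e=[12,42,-6] → ·
    (5,4)@(11, 9): e=[20,14,14] → #
    (6,4)@(13, 9): e=[4,46,-2] → ·
    (4,5)@(9, 11): e=[12,18,18] → #
    (5,5)@(11, 11): e=[-4,50,2] → ·
    (3,6)@(7, 13): e=[4,22,22] → #
    (4,6)@(9, 13): e=[-12,54,6] → ·
    (3,7)@(7, 15): e=[-20,58,10] → ·
  covered (6 px):
    · · · · · · · · ·
    · · · · · · · · #
    · · · · · · · # ·
    · · · · · · # · ·
    · · · · · # · · ·
    · · · · # · · · ·
    · · · # · · · · ·
    · · · · · · · · ·
    · · · · · · · · ·
    · · · · · · · · ·
    · · · · · · · · ·
T1:
  2·area = 28  (B↔C swapped to make it positive)
  edge (4, 6)→(16, 10): d=(12,4) right/bottom  bias=-1
  edge (16, 10)→(9, 10): d=(-7,0) right/bottom  bias=-1
  edge (9, 10)→(4, 6): d=(-5,-4) top-left  bias=+0
    (0,2)@(1, 5): e=[0,35,-7] → ·  [on edge]
    (3,3)@(7, 7): e=[0,21,7] → ·  [on edge]
    (4,4)@(9, 9): e=[16,7,5] → #
    (5,4)@(11, 9): e=[8,7,13] → #
    (6,4)@(13, 9): e=[0,7,21] → ·  [on edge]
    (4,5)@(9, 11): e=[40,-7,-5] → ·
    (5,5)@(11, 11): e=[32,-7,3] → ·
  covered (2 px):
    · · · · · · · · ·
    · · · · · · · · ·
    · · · · · · · · ·
    · · · · · · · · ·
    · · · · # # · · ·
    · · · · · · · · ·
    · · · · · · · · ·
    · · · · · · · · ·
    · · · · · · · · ·
    · · · · · · · · ·
    · · · · · · · · ·
T2:
  2·area = 10  (B↔C swapped to make it positive)
  edge (1, 1)→(11, 1): d=(10,0) top-left  bias=+0
  edge (11, 1)→(10, 2): d=(-1,1) right/bottom  bias=-1
  edge (10, 2)→(1, 1): d=(-9,-1) top-left  bias=+0
    (0,0)@(1, 1): e=[0,10,0] → #  [on edge]
    (1,0)@(3, 1): e=[0,8,2] → #  [on edge]
    (2,0)@(5, 1): e=[0,6,4] → #  [on edge]
    (3,0)@(7, 1): e=[0,4,6] → #  [on edge]
    (4,0)@(9, 1): e=[0,2,8] → #  [on edge]
    (5,0)@(11, 1): e=[0,0,10] → ·  [on edge]
    (6,0)@(13, 1): e=[0,-2,12] → ·  [on edge]
    (7,0)@(15, 1): e=[0,-4,14] → ·  [on edge]
    (8,0)@(17, 1): e=[0,-6,16] → ·  [on edge]
    (0,1)@(1, 3): e=[20,8,-18] → ·
    (1,1)@(3, 3): e=[20,6,-16] → ·
    (2,1)@(5, 3): e=[20,4,-14] → ·
    (4,1)@(9, 3): e=[20,0,-10] → ·  [on edge]
    (3,2)@(7, 5): e=[40,0,-30] → ·  [on edge]
    (2,3)@(5, 7): e=[60,0,-50] → ·  [on edge]
    (1,4)@(3, 9): e=[80,0,-70] → ·  [on edge]
    (0,5)@(1, 11): e=[100,0,-90] → ·  [on edge]
  covered (5 px):
    # # # # # · · · ·
    · · · · · · · · ·
    · · · · · · · · ·
    · · · · · · · · ·
    · · · · · · · · ·
    · · · · · · · · ·
    · · · · · · · · ·
    · · · · · · · · ·
    · · · · · · · · ·
    · · · · · · · · ·
    · · · · · · · · ·
T3:
  2·area = 92  (B↔C swapped to make it positive)
  edge (6, 21)→(4, 12): d=(-2,-9) top-left  bias=+0
  edge (4, 12)→(12, 2): d=(8,-10) top-left  bias=+0
  edge (12, 2)→(6, 21): d=(-6,19) right/bottom  bias=-1
    (5,2)@(11, 5): e=[77,14,1] → #
    (6,2)@(13, 5): e=[95,34,-37] → ·
    (4,3)@(9, 7): e=[55,10,27] → #
    (5,3)@(11, 7): e=[73,30,-11] → ·
    (3,4)@(7, 9): e=[33,6,53] → #
    (5,4)@(11, 9): e=[69,46,-23] → ·
    (2,5)@(5, 11): e=[11,2,79] → #
    (5,5)@(11, 11): e=[65,62,-35] → ·
    (2,6)@(5, 13): e=[7,18,67] → #
    (4,6)@(9, 13): e=[43,58,-9] → ·
    (2,7)@(5, 15): e=[3,34,55] → #
    (4,7)@(9, 15): e=[39,74,-21] → ·
  covered (12 px):
    · · · · · · · · ·
    · · · · · · · · ·
    · · · · · # · · ·
    · · · · # · · · ·
    · · · # # · · · ·
    · · # # # · · · ·
    · · # # · · · · ·
    · · # # · · · · ·
    · · · # · · · · ·
    · · · · · · · · ·
    · · · · · · · · ·

Result: 25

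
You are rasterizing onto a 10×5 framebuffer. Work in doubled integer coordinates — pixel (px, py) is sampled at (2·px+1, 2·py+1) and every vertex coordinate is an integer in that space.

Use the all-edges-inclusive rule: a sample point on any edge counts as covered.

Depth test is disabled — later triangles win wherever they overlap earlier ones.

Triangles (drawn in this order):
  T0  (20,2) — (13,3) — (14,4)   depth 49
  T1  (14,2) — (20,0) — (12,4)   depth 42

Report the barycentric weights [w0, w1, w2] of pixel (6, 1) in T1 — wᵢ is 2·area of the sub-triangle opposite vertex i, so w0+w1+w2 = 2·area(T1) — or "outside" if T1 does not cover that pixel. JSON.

T0:
  2·area = 8  (B↔C swapped to make it positive)
  edge (20, 2)→(14, 4): d=(-6,2) inclusive
  edge (14, 4)→(13, 3): d=(-1,-1) inclusive
  edge (13, 3)→(20, 2): d=(7,-1) inclusive
    (5,0)@(11, 1): e=[24,0,-16] → .  [on edge]
    (6,1)@(13, 3): e=[8,0,0] → X  [on edge]
    (7,1)@(15, 3): e=[4,2,2] → X
    (8,1)@(17, 3): e=[0,4,4] → X  [on edge]
    (9,1)@(19, 3): e=[-4,6,6] → .
    (5,2)@(11, 5): e=[0,-4,12] → .  [on edge]
    (6,2)@(13, 5): e=[-4,-2,14] → .
    (7,2)@(15, 5): e=[-8,0,16] → .  [on edge]
    (8,2)@(17, 5): e=[-12,2,18] → .
    (2,3)@(5, 7): e=[0,-12,20] → .  [on edge]
    (8,3)@(17, 7): e=[-24,0,32] → .  [on edge]
    (9,4)@(19, 9): e=[-40,0,48] → .  [on edge]
  covered (3 px):
    . . . . . . . . . .
    . . . . . . X X X .
    . . . . . . . . . .
    . . . . . . . . . .
    . . . . . . . . . .
T1:
  2·area = 8
  edge (14, 2)→(20, 0): d=(6,-2) inclusive
  edge (20, 0)→(12, 4): d=(-8,4) inclusive
  edge (12, 4)→(14, 2): d=(2,-2) inclusive
    (7,0)@(15, 1): e=[-4,12,0] → .  [on edge]
    (8,0)@(17, 1): e=[0,4,4] → X  [on edge]
    (9,0)@(19, 1): e=[4,-4,8] → .
    (5,1)@(11, 3): e=[0,12,-4] → .  [on edge]
    (6,1)@(13, 3): e=[4,4,0] → X  [on edge]
    (7,1)@(15, 3): e=[8,-4,4] → .
    (8,1)@(17, 3): e=[12,-12,8] → .
    (2,2)@(5, 5): e=[0,20,-12] → .  [on edge]
    (5,2)@(11, 5): e=[12,-4,0] → .  [on edge]
    (6,2)@(13, 5): e=[16,-12,4] → .
    (4,3)@(9, 7): e=[20,-12,0] → .  [on edge]
    (3,4)@(7, 9): e=[28,-20,0] → .  [on edge]
  covered (2 px):
    . . . . . . . . X .
    . . . . . . X . . .
    . . . . . . . . . .
    . . . . . . . . . .
    . . . . . . . . . .

Final: [4,0,4]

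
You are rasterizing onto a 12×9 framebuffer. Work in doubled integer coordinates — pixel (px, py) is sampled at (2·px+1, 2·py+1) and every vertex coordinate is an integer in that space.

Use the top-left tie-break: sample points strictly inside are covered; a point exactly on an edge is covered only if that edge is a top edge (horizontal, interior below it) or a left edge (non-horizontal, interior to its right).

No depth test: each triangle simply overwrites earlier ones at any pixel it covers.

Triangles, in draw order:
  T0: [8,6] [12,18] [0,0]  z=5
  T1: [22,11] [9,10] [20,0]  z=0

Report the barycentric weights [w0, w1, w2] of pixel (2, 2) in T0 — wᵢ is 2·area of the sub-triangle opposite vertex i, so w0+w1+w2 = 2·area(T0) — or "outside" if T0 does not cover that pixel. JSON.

T0:
  2·area = 72
  edge (8, 6)→(12, 18): d=(4,12) right/bottom  bias=-1
  edge (12, 18)→(0, 0): d=(-12,-18) top-left  bias=+0
  edge (0, 0)→(8, 6): d=(8,6) right/bottom  bias=-1
    (0,0)@(1, 1): e=[64,6,2] → X
    (1,0)@(3, 1): e=[40,42,-10] → .
    (0,1)@(1, 3): e=[72,-18,18] → .
    (1,1)@(3, 3): e=[48,18,6] → X
    (2,1)@(5, 3): e=[24,54,-6] → .
    (3,1)@(7, 3): e=[0,90,-18] → .  [on edge]
    (1,2)@(3, 5): e=[56,-6,22] → .
    (2,2)@(5, 5): e=[32,30,10] → X
    (3,2)@(7, 5): e=[8,66,-2] → .
    (2,3)@(5, 7): e=[40,6,26] → X
    (3,3)@(7, 7): e=[16,42,14] → X
    (4,3)@(9, 7): e=[-8,78,2] → .
    (4,4)@(9, 9): e=[0,54,18] → .  [on edge]
    (5,7)@(11, 15): e=[0,18,54] → .  [on edge]
  covered (8 px):
    X . . . . . . . . . . .
    . X . . . . . . . . . .
    . . X . . . . . . . . .
    . . X X . . . . . . . .
    . . . X . . . . . . . .
    . . . . X . . . . . . .
    . . . . X . . . . . . .
    . . . . . . . . . . . .
    . . . . . . . . . . . .
T1:
  2·area = 141
  edge (22, 11)→(9, 10): d=(-13,-1) top-left  bias=+0
  edge (9, 10)→(20, 0): d=(11,-10) top-left  bias=+0
  edge (20, 0)→(22, 11): d=(2,11) right/bottom  bias=-1
    (9,0)@(19, 1): e=[127,1,13] → X
    (10,0)@(21, 1): e=[129,21,-9] → .
    (8,1)@(17, 3): e=[99,3,39] → X
    (10,1)@(21, 3): e=[103,43,-5] → .
    (7,2)@(15, 5): e=[71,5,65] → X
    (10,2)@(21, 5): e=[77,65,-1] → .
    (6,3)@(13, 7): e=[43,7,91] → X
    (10,3)@(21, 7): e=[51,87,3] → X
    (11,3)@(23, 7): e=[53,107,-19] → .
    (5,4)@(11, 9): e=[15,9,117] → X
    (11,4)@(23, 9): e=[27,129,-15] → .
    (5,5)@(11, 11): e=[-11,31,121] → .
  covered (17 px):
    . . . . . . . . . X . .
    . . . . . . . . X X . .
    . . . . . . . X X X . .
    . . . . . . X X X X X .
    . . . . . X X X X X X .
    . . . . . . . . . . . .
    . . . . . . . . . . . .
    . . . . . . . . . . . .
    . . . . . . . . . . . .

Final: [30,10,32]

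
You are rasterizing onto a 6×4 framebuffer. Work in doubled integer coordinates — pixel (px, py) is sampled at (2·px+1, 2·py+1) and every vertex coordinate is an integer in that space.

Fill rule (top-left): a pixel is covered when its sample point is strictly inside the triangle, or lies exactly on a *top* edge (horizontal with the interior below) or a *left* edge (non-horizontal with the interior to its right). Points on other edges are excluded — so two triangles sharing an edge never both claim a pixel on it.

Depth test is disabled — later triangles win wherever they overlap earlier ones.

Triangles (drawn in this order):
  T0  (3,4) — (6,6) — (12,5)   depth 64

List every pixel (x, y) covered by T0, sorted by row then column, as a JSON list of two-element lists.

T0:
  2·area = 15  (B↔C swapped to make it positive)
  edge (3, 4)→(12, 5): d=(9,1) right/bottom  bias=-1
  edge (12, 5)→(6, 6): d=(-6,1) right/bottom  bias=-1
  edge (6, 6)→(3, 4): d=(-3,-2) top-left  bias=+0
    (2,2)@(5, 5): e=[7,7,1] → █
    (3,2)@(7, 5): e=[5,5,5] → █
    (4,2)@(9, 5): e=[3,3,9] → █
    (5,2)@(11, 5): e=[1,1,13] → █
    (2,3)@(5, 7): e=[25,-5,-5] → ·
    (3,3)@(7, 7): e=[23,-7,-1] → ·
    (4,3)@(9, 7): e=[21,-9,3] → ·
    (5,3)@(11, 7): e=[19,-11,7] → ·
  covered (4 px):
    · · · · · ·
    · · · · · ·
    · · █ █ █ █
    · · · · · ·

Final: [[2,2],[3,2],[4,2],[5,2]]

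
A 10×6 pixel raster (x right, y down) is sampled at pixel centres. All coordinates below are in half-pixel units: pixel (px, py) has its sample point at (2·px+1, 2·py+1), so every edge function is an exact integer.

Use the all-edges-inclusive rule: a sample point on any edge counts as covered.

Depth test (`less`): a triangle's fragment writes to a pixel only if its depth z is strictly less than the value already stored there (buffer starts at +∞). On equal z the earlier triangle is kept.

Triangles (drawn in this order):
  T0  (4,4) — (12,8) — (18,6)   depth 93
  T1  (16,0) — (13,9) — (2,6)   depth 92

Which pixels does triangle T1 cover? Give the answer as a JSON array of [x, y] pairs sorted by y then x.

T0:
  2·area = 40  (B↔C swapped to make it positive)
  edge (4, 4)→(18, 6): d=(14,2) inclusive
  edge (18, 6)→(12, 8): d=(-6,2) inclusive
  edge (12, 8)→(4, 4): d=(-8,-4) inclusive
    (3,2)@(7, 5): e=[8,28,4] → X
    (4,2)@(9, 5): e=[4,24,12] → X
    (5,2)@(11, 5): e=[0,20,20] → X  [on edge]
    (6,2)@(13, 5): e=[-4,16,28] → .
    (3,3)@(7, 7): e=[36,16,-12] → .
    (4,3)@(9, 7): e=[32,12,-4] → .
    (5,3)@(11, 7): e=[28,8,4] → X
    (6,3)@(13, 7): e=[24,4,12] → X
    (7,3)@(15, 7): e=[20,0,20] → X  [on edge]
    (8,3)@(17, 7): e=[16,-4,28] → .
    (4,4)@(9, 9): e=[60,0,-20] → .  [on edge]
    (5,4)@(11, 9): e=[56,-4,-12] → .
    (1,5)@(3, 11): e=[100,0,-60] → .  [on edge]
  covered (6 px):
    . . . . . . . . . .
    . . . . . . . . . .
    . . . X X X . . . .
    . . . . . X X X . .
    . . . . . . . . . .
    . . . . . . . . . .
T1:
  2·area = 108
  edge (16, 0)→(13, 9): d=(-3,9) inclusive
  edge (13, 9)→(2, 6): d=(-11,-3) inclusive
  edge (2, 6)→(16, 0): d=(14,-6) inclusive
    (7,0)@(15, 1): e=[6,94,8] → X
    (8,0)@(17, 1): e=[-12,100,20] → .
    (4,1)@(9, 3): e=[54,54,0] → X  [on edge]
    (5,1)@(11, 3): e=[36,60,12] → X
    (6,1)@(13, 3): e=[18,66,24] → X
    (7,1)@(15, 3): e=[0,72,36] → X  [on edge]
    (8,1)@(17, 3): e=[-18,78,48] → .
    (2,2)@(5, 5): e=[84,20,4] → X
    (3,2)@(7, 5): e=[66,26,16] → X
    (7,2)@(15, 5): e=[-6,50,64] → .
    (2,3)@(5, 7): e=[78,-2,32] → .
    (3,3)@(7, 7): e=[60,4,44] → X
    (6,4)@(13, 9): e=[0,0,108] → X  [on edge]
  covered (15 px):
    . . . . . . . X . .
    . . . . X X X X . .
    . . X X X X X . . .
    . . . X X X X . . .
    . . . . . . X . . .
    . . . . . . . . . .

Answer: [[7,0],[4,1],[5,1],[6,1],[7,1],[2,2],[3,2],[4,2],[5,2],[6,2],[3,3],[4,3],[5,3],[6,3],[6,4]]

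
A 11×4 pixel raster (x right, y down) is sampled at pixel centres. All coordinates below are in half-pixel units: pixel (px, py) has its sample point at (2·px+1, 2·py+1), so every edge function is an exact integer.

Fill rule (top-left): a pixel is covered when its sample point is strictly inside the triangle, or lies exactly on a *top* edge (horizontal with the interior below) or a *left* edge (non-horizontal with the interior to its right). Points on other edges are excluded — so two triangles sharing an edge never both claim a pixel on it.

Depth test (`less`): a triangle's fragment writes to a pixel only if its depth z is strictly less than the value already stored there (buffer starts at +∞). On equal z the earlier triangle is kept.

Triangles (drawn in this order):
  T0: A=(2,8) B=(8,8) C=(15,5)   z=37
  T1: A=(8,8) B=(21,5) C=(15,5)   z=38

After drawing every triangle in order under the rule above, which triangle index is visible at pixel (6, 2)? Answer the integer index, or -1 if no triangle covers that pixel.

T0:
  2·area = 18  (B↔C swapped to make it positive)
  edge (2, 8)→(15, 5): d=(13,-3) top-left  bias=+0
  edge (15, 5)→(8, 8): d=(-7,3) right/bottom  bias=-1
  edge (8, 8)→(2, 8): d=(-6,0) right/bottom  bias=-1
    (7,2)@(15, 5): e=[0,0,18] → ·  [on edge]
    (3,3)@(7, 7): e=[2,10,6] → #
    (4,3)@(9, 7): e=[8,4,6] → #
    (5,3)@(11, 7): e=[14,-2,6] → ·
  covered (2 px):
    · · · · · · · · · · ·
    · · · · · · · · · · ·
    · · · · · · · · · · ·
    · · · # # · · · · · ·
T1:
  2·area = 18  (B↔C swapped to make it positive)
  edge (8, 8)→(15, 5): d=(7,-3) top-left  bias=+0
  edge (15, 5)→(21, 5): d=(6,0) top-left  bias=+0
  edge (21, 5)→(8, 8): d=(-13,3) right/bottom  bias=-1
    (0,2)@(1, 5): e=[-42,0,60] → ·  [on edge]
    (1,2)@(3, 5): e=[-36,0,54] → ·  [on edge]
    (2,2)@(5, 5): e=[-30,0,48] → ·  [on edge]
    (3,2)@(7, 5): e=[-24,0,42] → ·  [on edge]
    (4,2)@(9, 5): e=[-18,0,36] → ·  [on edge]
    (5,2)@(11, 5): e=[-12,0,30] → ·  [on edge]
    (6,2)@(13, 5): e=[-6,0,24] → ·  [on edge]
    (7,2)@(15, 5): e=[0,0,18] → #  [on edge]
    (8,2)@(17, 5): e=[6,0,12] → #  [on edge]
    (9,2)@(19, 5): e=[12,0,6] → #  [on edge]
    (10,2)@(21, 5): e=[18,0,0] → ·  [on edge]
    (5,3)@(11, 7): e=[2,12,4] → #
  covered (4 px):
    · · · · · · · · · · ·
    · · · · · · · · · · ·
    · · · · · · · # # # ·
    · · · · · # · · · · ·

Z-buffer (winner per pixel, '.' = empty):
  . . . . . . . . . . .
  . . . . . . . . . . .
  . . . . . . . 1 1 1 .
  . . . 0 0 1 . . . . .

Final: -1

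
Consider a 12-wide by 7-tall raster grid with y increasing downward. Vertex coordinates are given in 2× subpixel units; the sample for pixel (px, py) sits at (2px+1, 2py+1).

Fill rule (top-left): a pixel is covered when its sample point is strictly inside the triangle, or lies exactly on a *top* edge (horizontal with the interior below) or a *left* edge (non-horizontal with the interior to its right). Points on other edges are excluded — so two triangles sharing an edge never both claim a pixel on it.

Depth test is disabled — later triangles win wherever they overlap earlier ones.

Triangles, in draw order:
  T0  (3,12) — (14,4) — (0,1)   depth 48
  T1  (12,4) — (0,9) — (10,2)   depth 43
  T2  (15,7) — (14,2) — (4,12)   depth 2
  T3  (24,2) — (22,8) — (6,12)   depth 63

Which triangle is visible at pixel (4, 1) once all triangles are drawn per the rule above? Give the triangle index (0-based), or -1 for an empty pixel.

T0:
  2·area = 145  (B↔C swapped to make it positive)
  edge (3, 12)→(0, 1): d=(-3,-11) top-left  bias=+0
  edge (0, 1)→(14, 4): d=(14,3) right/bottom  bias=-1
  edge (14, 4)→(3, 12): d=(-11,8) right/bottom  bias=-1
    (0,1)@(1, 3): e=[5,25,115] → █
    (1,1)@(3, 3): e=[27,19,99] → █
    (2,1)@(5, 3): e=[49,13,83] → █
    (3,1)@(7, 3): e=[71,7,67] → █
    (4,1)@(9, 3): e=[93,1,51] → █
    (5,1)@(11, 3): e=[115,-5,35] → ·
    (0,2)@(1, 5): e=[-1,53,93] → ·
    (1,2)@(3, 5): e=[21,47,77] → █
    (5,2)@(11, 5): e=[109,23,13] → █
    (6,2)@(13, 5): e=[131,17,-3] → ·
    (1,3)@(3, 7): e=[15,75,55] → █
    (5,3)@(11, 7): e=[103,51,-9] → ·
  covered (18 px):
    · · · · · · · · · · · ·
    █ █ █ █ █ · · · · · · ·
    · █ █ █ █ █ · · · · · ·
    · █ █ █ █ · · · · · · ·
    · █ █ █ · · · · · · · ·
    · █ · · · · · · · · · ·
    · · · · · · · · · · · ·
T1:
  2·area = 34
  edge (12, 4)→(0, 9): d=(-12,5) right/bottom  bias=-1
  edge (0, 9)→(10, 2): d=(10,-7) top-left  bias=+0
  edge (10, 2)→(12, 4): d=(2,2) right/bottom  bias=-1
    (4,0)@(9, 1): e=[51,-17,0] → ·  [on edge]
    (4,1)@(9, 3): e=[27,3,4] → █
    (5,1)@(11, 3): e=[17,17,0] → ·  [on edge]
    (3,2)@(7, 5): e=[13,9,12] → █
    (5,2)@(11, 5): e=[-7,37,4] → ·
    (6,2)@(13, 5): e=[-17,51,0] → ·  [on edge]
    (1,3)@(3, 7): e=[9,1,24] → █
    (2,3)@(5, 7): e=[-1,15,20] → ·
    (3,3)@(7, 7): e=[-11,29,16] → ·
    (4,3)@(9, 7): e=[-21,43,12] → ·
    (7,3)@(15, 7): e=[-51,85,0] → ·  [on edge]
    (1,4)@(3, 9): e=[-15,21,28] → ·
    (8,4)@(17, 9): e=[-85,119,0] → ·  [on edge]
    (9,5)@(19, 11): e=[-119,153,0] → ·  [on edge]
    (10,6)@(21, 13): e=[-153,187,0] → ·  [on edge]
  covered (4 px):
    · · · · · · · · · · · ·
    · · · · █ · · · · · · ·
    · · · █ █ · · · · · · ·
    · █ · · · · · · · · · ·
    · · · · · · · · · · · ·
    · · · · · · · · · · · ·
    · · · · · · · · · · · ·
T2:
  2·area = 60  (B↔C swapped to make it positive)
  edge (15, 7)→(4, 12): d=(-11,5) right/bottom  bias=-1
  edge (4, 12)→(14, 2): d=(10,-10) top-left  bias=+0
  edge (14, 2)→(15, 7): d=(1,5) right/bottom  bias=-1
    (7,0)@(15, 1): e=[66,0,-6] → ·  [on edge]
    (6,1)@(13, 3): e=[54,0,6] → █  [on edge]
    (7,1)@(15, 3): e=[44,20,-4] → ·
    (5,2)@(11, 5): e=[42,0,18] → █  [on edge]
    (7,2)@(15, 5): e=[22,40,-2] → ·
    (4,3)@(9, 7): e=[30,0,30] → █  [on edge]
    (7,3)@(15, 7): e=[0,60,0] → ·  [on edge]
    (3,4)@(7, 9): e=[18,0,42] → █  [on edge]
    (5,4)@(11, 9): e=[-2,40,22] → ·
    (6,4)@(13, 9): e=[-12,60,12] → ·
    (2,5)@(5, 11): e=[6,0,54] → █  [on edge]
    (3,5)@(7, 11): e=[-4,20,44] → ·
    (1,6)@(3, 13): e=[-6,0,66] → ·  [on edge]
  covered (9 px):
    · · · · · · · · · · · ·
    · · · · · · █ · · · · ·
    · · · · · █ █ · · · · ·
    · · · · █ █ █ · · · · ·
    · · · █ █ · · · · · · ·
    · · █ · · · · · · · · ·
    · · · · · · · · · · · ·
T3:
  2·area = 88
  edge (24, 2)→(22, 8): d=(-2,6) right/bottom  bias=-1
  edge (22, 8)→(6, 12): d=(-16,4) right/bottom  bias=-1
  edge (6, 12)→(24, 2): d=(18,-10) top-left  bias=+0
    (11,1)@(23, 3): e=[4,76,8] → █
    (9,2)@(19, 5): e=[24,60,4] → █
    (10,2)@(21, 5): e=[12,52,24] → █
    (11,2)@(23, 5): e=[0,44,44] → ·  [on edge]
    (7,3)@(15, 7): e=[44,44,0] → █  [on edge]
    (8,3)@(17, 7): e=[32,36,20] → █
    (11,3)@(23, 7): e=[-4,12,80] → ·
    (6,4)@(13, 9): e=[52,20,16] → █
    (9,4)@(19, 9): e=[16,-4,76] → ·
    (10,4)@(21, 9): e=[4,-12,96] → ·
    (4,5)@(9, 11): e=[72,4,12] → █
    (5,5)@(11, 11): e=[60,-4,32] → ·
    (10,5)@(21, 11): e=[0,-44,132] → ·  [on edge]
  covered (11 px):
    · · · · · · · · · · · ·
    · · · · · · · · · · · █
    · · · · · · · · · █ █ ·
    · · · · · · · █ █ █ █ ·
    · · · · · · █ █ █ · · ·
    · · · · █ · · · · · · ·
    · · · · · · · · · · · ·

Z-buffer (winner per pixel, '.' = empty):
  . . . . . . . . . . . .
  0 0 0 0 1 . 2 . . . . 3
  . 0 0 1 1 2 2 . . 3 3 .
  . 1 0 0 2 2 2 3 3 3 3 .
  . 0 0 2 2 . 3 3 3 . . .
  . 0 2 . 3 . . . . . . .
  . . . . . . . . . . . .

Answer: 1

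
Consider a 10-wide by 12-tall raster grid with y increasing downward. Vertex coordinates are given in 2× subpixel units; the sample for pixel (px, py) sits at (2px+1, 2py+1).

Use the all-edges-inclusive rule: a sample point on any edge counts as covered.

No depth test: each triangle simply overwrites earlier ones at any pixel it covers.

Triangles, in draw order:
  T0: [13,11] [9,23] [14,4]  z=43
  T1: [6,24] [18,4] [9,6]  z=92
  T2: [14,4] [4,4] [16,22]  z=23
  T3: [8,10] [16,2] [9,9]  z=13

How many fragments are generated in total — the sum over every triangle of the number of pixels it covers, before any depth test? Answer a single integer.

T0:
  2·area = 16
  edge (13, 11)→(9, 23): d=(-4,12) inclusive
  edge (9, 23)→(14, 4): d=(5,-19) inclusive
  edge (14, 4)→(13, 11): d=(-1,7) inclusive
    (7,2)@(15, 5): e=[0,24,-8] → ·  [on edge]
    (6,4)@(13, 9): e=[8,6,2] → #
    (7,4)@(15, 9): e=[-16,44,-12] → ·
    (6,5)@(13, 11): e=[0,16,0] → #  [on edge]
    (7,5)@(15, 11): e=[-24,54,-14] → ·
    (6,6)@(13, 13): e=[-8,26,-2] → ·
    (5,8)@(11, 17): e=[0,8,8] → #  [on edge]
    (6,8)@(13, 17): e=[-24,46,-6] → ·
    (5,9)@(11, 19): e=[-8,18,6] → ·
    (4,11)@(9, 23): e=[0,0,16] → #  [on edge]
    (5,11)@(11, 23): e=[-24,38,2] → ·
  covered (4 px):
    · · · · · · · · · ·
    · · · · · · · · · ·
    · · · · · · · · · ·
    · · · · · · · · · ·
    · · · · · · # · · ·
    · · · · · · # · · ·
    · · · · · · · · · ·
    · · · · · · · · · ·
    · · · · · # · · · ·
    · · · · · · · · · ·
    · · · · · · · · · ·
    · · · · # · · · · ·
T1:
  2·area = 156  (B↔C swapped to make it positive)
  edge (6, 24)→(9, 6): d=(3,-18) inclusive
  edge (9, 6)→(18, 4): d=(9,-2) inclusive
  edge (18, 4)→(6, 24): d=(-12,20) inclusive
    (7,2)@(15, 5): e=[105,3,48] → #
    (8,2)@(17, 5): e=[141,7,8] → #
    (9,2)@(19, 5): e=[177,11,-32] → ·
    (4,3)@(9, 7): e=[3,9,144] → #
    (5,3)@(11, 7): e=[39,13,104] → #
    (6,3)@(13, 7): e=[75,17,64] → #
    (8,3)@(17, 7): e=[147,25,-16] → ·
    (4,4)@(9, 9): e=[9,27,120] → #
    (7,4)@(15, 9): e=[117,39,0] → #  [on edge]
    (8,4)@(17, 9): e=[153,43,-40] → ·
    (4,5)@(9, 11): e=[15,45,96] → #
    (7,5)@(15, 11): e=[123,57,-24] → ·
    (4,9)@(9, 19): e=[39,117,0] → #  [on edge]
  covered (21 px):
    · · · · · · · · · ·
    · · · · · · · · · ·
    · · · · · · · # # ·
    · · · · # # # # · ·
    · · · · # # # # · ·
    · · · · # # # · · ·
    · · · · # # · · · ·
    · · · · # # · · · ·
    · · · · # · · · · ·
    · · · # # · · · · ·
    · · · # · · · · · ·
    · · · · · · · · · ·
T2:
  2·area = 180  (B↔C swapped to make it positive)
  edge (14, 4)→(16, 22): d=(2,18) inclusive
  edge (16, 22)→(4, 4): d=(-12,-18) inclusive
  edge (4, 4)→(14, 4): d=(10,0) inclusive
    (2,2)@(5, 5): e=[164,6,10] → #
    (3,2)@(7, 5): e=[128,42,10] → #
    (4,2)@(9, 5): e=[92,78,10] → #
    (5,2)@(11, 5): e=[56,114,10] → #
    (6,2)@(13, 5): e=[20,150,10] → #
    (7,2)@(15, 5): e=[-16,186,10] → ·
    (2,3)@(5, 7): e=[168,-18,30] → ·
    (3,3)@(7, 7): e=[132,18,30] → #
    (7,3)@(15, 7): e=[-12,162,30] → ·
    (3,4)@(7, 9): e=[136,-6,50] → ·
    (4,4)@(9, 9): e=[100,30,50] → #
    (7,4)@(15, 9): e=[-8,138,50] → ·
    (7,6)@(15, 13): e=[0,90,90] → #  [on edge]
  covered (23 px):
    · · · · · · · · · ·
    · · · · · · · · · ·
    · · # # # # # · · ·
    · · · # # # # · · ·
    · · · · # # # · · ·
    · · · · # # # · · ·
    · · · · · # # # · ·
    · · · · · · # # · ·
    · · · · · · # # · ·
    · · · · · · · # · ·
    · · · · · · · · · ·
    · · · · · · · · · ·
T3:
  degenerate (2·area = 0) — covers nothing

Final: 48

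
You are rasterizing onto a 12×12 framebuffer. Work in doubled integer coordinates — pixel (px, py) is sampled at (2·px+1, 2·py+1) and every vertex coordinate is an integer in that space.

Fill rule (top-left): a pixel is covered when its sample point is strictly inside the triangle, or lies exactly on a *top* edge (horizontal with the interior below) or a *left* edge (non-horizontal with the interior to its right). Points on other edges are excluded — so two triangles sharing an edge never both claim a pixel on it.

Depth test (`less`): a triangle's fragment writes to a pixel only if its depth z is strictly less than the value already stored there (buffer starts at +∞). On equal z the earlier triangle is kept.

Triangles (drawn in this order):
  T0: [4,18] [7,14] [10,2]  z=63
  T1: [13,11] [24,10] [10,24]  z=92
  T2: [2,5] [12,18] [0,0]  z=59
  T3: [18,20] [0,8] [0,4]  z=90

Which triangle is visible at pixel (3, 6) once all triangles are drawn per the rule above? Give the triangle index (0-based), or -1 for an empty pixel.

T0:
  2·area = 24  (B↔C swapped to make it positive)
  edge (4, 18)→(10, 2): d=(6,-16) top-left  bias=+0
  edge (10, 2)→(7, 14): d=(-3,12) right/bottom  bias=-1
  edge (7, 14)→(4, 18): d=(-3,4) right/bottom  bias=-1
    (4,2)@(9, 5): e=[2,3,19] → #
    (5,2)@(11, 5): e=[34,-21,11] → ·
    (4,3)@(9, 7): e=[14,-3,13] → ·
    (3,5)@(7, 11): e=[6,9,9] → #
    (4,5)@(9, 11): e=[38,-15,1] → ·
    (3,6)@(7, 13): e=[18,3,3] → #
    (4,6)@(9, 13): e=[50,-21,-5] → ·
    (3,7)@(7, 15): e=[30,-3,-3] → ·
  covered (3 px):
    · · · · · · · · · · · ·
    · · · · · · · · · · · ·
    · · · · # · · · · · · ·
    · · · · · · · · · · · ·
    · · · · · · · · · · · ·
    · · · # · · · · · · · ·
    · · · # · · · · · · · ·
    · · · · · · · · · · · ·
    · · · · · · · · · · · ·
    · · · · · · · · · · · ·
    · · · · · · · · · · · ·
    · · · · · · · · · · · ·
T1:
  2·area = 140
  edge (13, 11)→(24, 10): d=(11,-1) top-left  bias=+0
  edge (24, 10)→(10, 24): d=(-14,14) right/bottom  bias=-1
  edge (10, 24)→(13, 11): d=(3,-13) top-left  bias=+0
    (6,5)@(13, 11): e=[0,140,0] → #  [on edge]
    (7,5)@(15, 11): e=[2,112,26] → #
    (8,5)@(17, 11): e=[4,84,52] → #
    (9,5)@(19, 11): e=[6,56,78] → #
    (10,5)@(21, 11): e=[8,28,104] → #
    (11,5)@(23, 11): e=[10,0,130] → ·  [on edge]
    (6,6)@(13, 13): e=[22,112,6] → #
    (10,6)@(21, 13): e=[30,0,110] → ·  [on edge]
    (6,7)@(13, 15): e=[44,84,12] → #
    (9,7)@(19, 15): e=[50,0,90] → ·  [on edge]
    (6,8)@(13, 17): e=[66,56,18] → #
    (8,8)@(17, 17): e=[70,0,70] → ·  [on edge]
    (7,9)@(15, 19): e=[90,0,50] → ·  [on edge]
    (6,10)@(13, 21): e=[110,0,30] → ·  [on edge]
    (5,11)@(11, 23): e=[130,0,10] → ·  [on edge]
  covered (16 px):
    · · · · · · · · · · · ·
    · · · · · · · · · · · ·
    · · · · · · · · · · · ·
    · · · · · · · · · · · ·
    · · · · · · · · · · · ·
    · · · · · · # # # # # ·
    · · · · · · # # # # · ·
    · · · · · · # # # · · ·
    · · · · · · # # · · · ·
    · · · · · · # · · · · ·
    · · · · · # · · · · · ·
    · · · · · · · · · · · ·
T2:
  2·area = 24  (B↔C swapped to make it positive)
  edge (2, 5)→(0, 0): d=(-2,-5) top-left  bias=+0
  edge (0, 0)→(12, 18): d=(12,18) right/bottom  bias=-1
  edge (12, 18)→(2, 5): d=(-10,-13) top-left  bias=+0
    (1,2)@(3, 5): e=[5,6,13] → #
    (2,2)@(5, 5): e=[15,-30,39] → ·
    (1,3)@(3, 7): e=[1,30,-7] → ·
    (3,5)@(7, 11): e=[13,6,5] → #
    (4,5)@(9, 11): e=[23,-30,31] → ·
    (3,6)@(7, 13): e=[9,30,-15] → ·
  covered (2 px):
    · · · · · · · · · · · ·
    · · · · · · · · · · · ·
    · # · · · · · · · · · ·
    · · · · · · · · · · · ·
    · · · · · · · · · · · ·
    · · · # · · · · · · · ·
    · · · · · · · · · · · ·
    · · · · · · · · · · · ·
    · · · · · · · · · · · ·
    · · · · · · · · · · · ·
    · · · · · · · · · · · ·
    · · · · · · · · · · · ·
T3:
  2·area = 72
  edge (18, 20)→(0, 8): d=(-18,-12) top-left  bias=+0
  edge (0, 8)→(0, 4): d=(0,-4) top-left  bias=+0
  edge (0, 4)→(18, 20): d=(18,16) right/bottom  bias=-1
    (0,2)@(1, 5): e=[66,4,2] → #
    (1,2)@(3, 5): e=[90,12,-30] → ·
    (0,3)@(1, 7): e=[30,4,38] → #
    (1,3)@(3, 7): e=[54,12,6] → #
    (2,3)@(5, 7): e=[78,20,-26] → ·
    (0,4)@(1, 9): e=[-6,4,74] → ·
    (1,4)@(3, 9): e=[18,12,42] → #
    (2,4)@(5, 9): e=[42,20,10] → #
    (3,4)@(7, 9): e=[66,28,-22] → ·
    (1,5)@(3, 11): e=[-18,12,78] → ·
    (2,5)@(5, 11): e=[6,20,46] → #
    (3,5)@(7, 11): e=[30,28,14] → #
  covered (9 px):
    · · · · · · · · · · · ·
    · · · · · · · · · · · ·
    # · · · · · · · · · · ·
    # # · · · · · · · · · ·
    · # # · · · · · · · · ·
    · · # # · · · · · · · ·
    · · · · # · · · · · · ·
    · · · · · # · · · · · ·
    · · · · · · · · · · · ·
    · · · · · · · · · · · ·
    · · · · · · · · · · · ·
    · · · · · · · · · · · ·

Z-buffer (winner per pixel, '.' = empty):
  . . . . . . . . . . . .
  . . . . . . . . . . . .
  3 2 . . 0 . . . . . . .
  3 3 . . . . . . . . . .
  . 3 3 . . . . . . . . .
  . . 3 2 . . 1 1 1 1 1 .
  . . . 0 3 . 1 1 1 1 . .
  . . . . . 3 1 1 1 . . .
  . . . . . . 1 1 . . . .
  . . . . . . 1 . . . . .
  . . . . . 1 . . . . . .
  . . . . . . . . . . . .

Final: 0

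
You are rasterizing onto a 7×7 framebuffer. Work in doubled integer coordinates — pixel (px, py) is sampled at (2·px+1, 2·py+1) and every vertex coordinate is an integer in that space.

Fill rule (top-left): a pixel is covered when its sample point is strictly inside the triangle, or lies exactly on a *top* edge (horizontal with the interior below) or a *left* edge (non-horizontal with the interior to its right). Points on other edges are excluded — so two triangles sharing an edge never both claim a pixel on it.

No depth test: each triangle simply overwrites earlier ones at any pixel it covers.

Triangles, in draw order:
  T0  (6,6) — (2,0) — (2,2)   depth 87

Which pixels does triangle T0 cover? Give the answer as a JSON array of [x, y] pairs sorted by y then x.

T0:
  2·area = 8  (B↔C swapped to make it positive)
  edge (6, 6)→(2, 2): d=(-4,-4) top-left  bias=+0
  edge (2, 2)→(2, 0): d=(0,-2) top-left  bias=+0
  edge (2, 0)→(6, 6): d=(4,6) right/bottom  bias=-1
    (0,0)@(1, 1): e=[0,-2,10] → ·  [on edge]
    (1,1)@(3, 3): e=[0,2,6] → #  [on edge]
    (2,1)@(5, 3): e=[8,6,-6] → ·
    (1,2)@(3, 5): e=[-8,2,14] → ·
    (2,2)@(5, 5): e=[0,6,2] → #  [on edge]
    (3,2)@(7, 5): e=[8,10,-10] → ·
    (2,3)@(5, 7): e=[-8,6,10] → ·
    (3,3)@(7, 7): e=[0,10,-2] → ·  [on edge]
    (4,4)@(9, 9): e=[0,14,-6] → ·  [on edge]
    (5,5)@(11, 11): e=[0,18,-10] → ·  [on edge]
    (6,6)@(13, 13): e=[0,22,-14] → ·  [on edge]
  covered (2 px):
    · · · · · · ·
    · # · · · · ·
    · · # · · · ·
    · · · · · · ·
    · · · · · · ·
    · · · · · · ·
    · · · · · · ·

Final: [[1,1],[2,2]]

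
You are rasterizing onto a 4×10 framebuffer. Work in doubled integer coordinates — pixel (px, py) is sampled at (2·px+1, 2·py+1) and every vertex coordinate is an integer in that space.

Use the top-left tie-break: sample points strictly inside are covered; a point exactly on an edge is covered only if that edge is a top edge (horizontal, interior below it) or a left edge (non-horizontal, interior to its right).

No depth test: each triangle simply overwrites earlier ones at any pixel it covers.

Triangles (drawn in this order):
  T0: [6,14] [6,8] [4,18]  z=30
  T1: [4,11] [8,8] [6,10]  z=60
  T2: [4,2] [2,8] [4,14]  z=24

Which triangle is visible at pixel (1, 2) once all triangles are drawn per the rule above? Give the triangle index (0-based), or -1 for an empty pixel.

T0:
  2·area = 12  (B↔C swapped to make it positive)
  edge (6, 14)→(4, 18): d=(-2,4) right/bottom  bias=-1
  edge (4, 18)→(6, 8): d=(2,-10) top-left  bias=+0
  edge (6, 8)→(6, 14): d=(0,6) right/bottom  bias=-1
    (3,1)@(7, 3): e=[18,0,-6] → ·  [on edge]
    (2,6)@(5, 13): e=[6,0,6] → █  [on edge]
    (3,6)@(7, 13): e=[-2,20,-6] → ·
    (2,7)@(5, 15): e=[2,4,6] → █
    (3,7)@(7, 15): e=[-6,24,-6] → ·
    (2,8)@(5, 17): e=[-2,8,6] → ·
  covered (2 px):
    · · · ·
    · · · ·
    · · · ·
    · · · ·
    · · · ·
    · · · ·
    · · █ ·
    · · █ ·
    · · · ·
    · · · ·
T1:
  2·area = 2
  edge (4, 11)→(8, 8): d=(4,-3) top-left  bias=+0
  edge (8, 8)→(6, 10): d=(-2,2) right/bottom  bias=-1
  edge (6, 10)→(4, 11): d=(-2,1) right/bottom  bias=-1
    (3,4)@(7, 9): e=[1,0,1] → ·  [on edge]
    (2,5)@(5, 11): e=[3,0,-1] → ·  [on edge]
    (1,6)@(3, 13): e=[5,0,-3] → ·  [on edge]
    (0,7)@(1, 15): e=[7,0,-5] → ·  [on edge]
  covered (0 px):
    · · · ·
    · · · ·
    · · · ·
    · · · ·
    · · · ·
    · · · ·
    · · · ·
    · · · ·
    · · · ·
    · · · ·
T2:
  2·area = 24  (B↔C swapped to make it positive)
  edge (4, 2)→(4, 14): d=(0,12) right/bottom  bias=-1
  edge (4, 14)→(2, 8): d=(-2,-6) top-left  bias=+0
  edge (2, 8)→(4, 2): d=(2,-6) top-left  bias=+0
    (0,2)@(1, 5): e=[36,0,-12] → ·  [on edge]
    (1,2)@(3, 5): e=[12,12,0] → █  [on edge]
    (2,2)@(5, 5): e=[-12,24,12] → ·
    (1,3)@(3, 7): e=[12,8,4] → █
    (2,3)@(5, 7): e=[-12,20,16] → ·
    (1,4)@(3, 9): e=[12,4,8] → █
    (2,4)@(5, 9): e=[-12,16,20] → ·
    (0,5)@(1, 11): e=[36,-12,0] → ·  [on edge]
    (1,5)@(3, 11): e=[12,0,12] → █  [on edge]
    (2,5)@(5, 11): e=[-12,12,24] → ·
    (1,6)@(3, 13): e=[12,-4,16] → ·
    (2,8)@(5, 17): e=[-12,0,36] → ·  [on edge]
  covered (4 px):
    · · · ·
    · · · ·
    · █ · ·
    · █ · ·
    · █ · ·
    · █ · ·
    · · · ·
    · · · ·
    · · · ·
    · · · ·

Z-buffer (winner per pixel, '.' = empty):
  . . . .
  . . . .
  . 2 . .
  . 2 . .
  . 2 . .
  . 2 . .
  . . 0 .
  . . 0 .
  . . . .
  . . . .

Final: 2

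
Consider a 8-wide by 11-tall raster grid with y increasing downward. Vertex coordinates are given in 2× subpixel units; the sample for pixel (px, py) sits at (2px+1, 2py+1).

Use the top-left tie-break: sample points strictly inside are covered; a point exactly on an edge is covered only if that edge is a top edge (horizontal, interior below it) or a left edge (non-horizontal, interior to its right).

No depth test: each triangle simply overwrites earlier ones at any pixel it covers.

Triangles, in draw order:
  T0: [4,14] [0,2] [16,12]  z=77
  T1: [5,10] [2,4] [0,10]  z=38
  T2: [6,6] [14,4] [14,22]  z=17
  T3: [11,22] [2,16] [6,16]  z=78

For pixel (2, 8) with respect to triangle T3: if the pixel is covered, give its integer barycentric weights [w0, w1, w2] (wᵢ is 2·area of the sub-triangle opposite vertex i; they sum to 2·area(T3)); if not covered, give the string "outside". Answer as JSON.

T0:
  2·area = 152
  edge (4, 14)→(0, 2): d=(-4,-12) top-left  bias=+0
  edge (0, 2)→(16, 12): d=(16,10) right/bottom  bias=-1
  edge (16, 12)→(4, 14): d=(-12,2) right/bottom  bias=-1
    (0,1)@(1, 3): e=[8,6,138] → X
    (1,1)@(3, 3): e=[32,-14,134] → .
    (0,2)@(1, 5): e=[0,38,114] → X  [on edge]
    (1,2)@(3, 5): e=[24,18,110] → X
    (2,2)@(5, 5): e=[48,-2,106] → .
    (0,3)@(1, 7): e=[-8,70,90] → .
    (1,3)@(3, 7): e=[16,50,86] → X
    (2,3)@(5, 7): e=[40,30,82] → X
    (3,3)@(7, 7): e=[64,10,78] → X
    (4,3)@(9, 7): e=[88,-10,74] → .
    (1,4)@(3, 9): e=[8,82,62] → X
    (4,4)@(9, 9): e=[80,22,50] → X
    (1,5)@(3, 11): e=[0,114,38] → X  [on edge]
    (2,8)@(5, 17): e=[0,190,-38] → .  [on edge]
  covered (20 px):
    . . . . . . . .
    X . . . . . . .
    X X . . . . . .
    . X X X . . . .
    . X X X X X . .
    . X X X X X X .
    . . X X X . . .
    . . . . . . . .
    . . . . . . . .
    . . . . . . . .
    . . . . . . . .
T1:
  2·area = 30  (B↔C swapped to make it positive)
  edge (5, 10)→(0, 10): d=(-5,0) right/bottom  bias=-1
  edge (0, 10)→(2, 4): d=(2,-6) top-left  bias=+0
  edge (2, 4)→(5, 10): d=(3,6) right/bottom  bias=-1
    (1,0)@(3, 1): e=[45,0,-15] → .  [on edge]
    (0,3)@(1, 7): e=[15,0,15] → X  [on edge]
    (1,3)@(3, 7): e=[15,12,3] → X
    (2,3)@(5, 7): e=[15,24,-9] → .
    (0,4)@(1, 9): e=[5,4,21] → X
    (2,4)@(5, 9): e=[5,28,-3] → .
    (0,5)@(1, 11): e=[-5,8,27] → .
    (1,5)@(3, 11): e=[-5,20,15] → .
  covered (4 px):
    . . . . . . . .
    . . . . . . . .
    . . . . . . . .
    X X . . . . . .
    X X . . . . . .
    . . . . . . . .
    . . . . . . . .
    . . . . . . . .
    . . . . . . . .
    . . . . . . . .
    . . . . . . . .
T2:
  2·area = 144
  edge (6, 6)→(14, 4): d=(8,-2) top-left  bias=+0
  edge (14, 4)→(14, 22): d=(0,18) right/bottom  bias=-1
  edge (14, 22)→(6, 6): d=(-8,-16) top-left  bias=+0
    (5,2)@(11, 5): e=[2,54,88] → X
    (6,2)@(13, 5): e=[6,18,120] → X
    (7,2)@(15, 5): e=[10,-18,152] → .
    (3,3)@(7, 7): e=[10,126,8] → X
    (4,3)@(9, 7): e=[14,90,40] → X
    (7,3)@(15, 7): e=[26,-18,136] → .
    (3,4)@(7, 9): e=[26,126,-8] → .
    (4,4)@(9, 9): e=[30,90,24] → X
    (7,4)@(15, 9): e=[42,-18,120] → .
    (4,5)@(9, 11): e=[46,90,8] → X
    (7,5)@(15, 11): e=[58,-18,104] → .
    (4,6)@(9, 13): e=[62,90,-8] → .
  covered (18 px):
    . . . . . . . .
    . . . . . . . .
    . . . . . X X .
    . . . X X X X .
    . . . . X X X .
    . . . . X X X .
    . . . . . X X .
    . . . . . X X .
    . . . . . . X .
    . . . . . . X .
    . . . . . . . .
T3:
  2·area = 24
  edge (11, 22)→(2, 16): d=(-9,-6) top-left  bias=+0
  edge (2, 16)→(6, 16): d=(4,0) top-left  bias=+0
  edge (6, 16)→(11, 22): d=(5,6) right/bottom  bias=-1
    (2,8)@(5, 17): e=[9,4,11] → X
    (3,8)@(7, 17): e=[21,4,-1] → .
    (2,9)@(5, 19): e=[-9,12,21] → .
    (3,9)@(7, 19): e=[3,12,9] → X
    (4,9)@(9, 19): e=[15,12,-3] → .
    (3,10)@(7, 21): e=[-15,20,19] → .
  covered (2 px):
    . . . . . . . .
    . . . . . . . .
    . . . . . . . .
    . . . . . . . .
    . . . . . . . .
    . . . . . . . .
    . . . . . . . .
    . . . . . . . .
    . . X . . . . .
    . . . X . . . .
    . . . . . . . .

Answer: [4,11,9]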